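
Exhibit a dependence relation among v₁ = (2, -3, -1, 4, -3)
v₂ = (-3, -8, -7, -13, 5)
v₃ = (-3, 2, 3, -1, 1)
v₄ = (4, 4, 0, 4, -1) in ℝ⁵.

2v₁ + v₂ + 3v₃ + 2v₄ = 0

Set up α₁v₁ + … + α₄v₄ = 0 and solve the homogeneous system.
One solution (up to scaling) is (2, 1, 3, 2).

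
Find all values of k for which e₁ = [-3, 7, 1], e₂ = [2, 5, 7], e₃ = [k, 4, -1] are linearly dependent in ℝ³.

k = -11/4

Place the vectors as rows of a 3×3 matrix; dependence ⇔ determinant zero.
Expanding, det = 44*k + 121.
Setting this to zero gives k = -11/4.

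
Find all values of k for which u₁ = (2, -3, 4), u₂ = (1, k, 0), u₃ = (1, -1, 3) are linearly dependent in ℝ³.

The set is linearly dependent precisely when det[u₁; u₂; u₃] = 0.
Expanding, det = 2*k + 5.
This vanishes exactly when k = -5/2.

k = -5/2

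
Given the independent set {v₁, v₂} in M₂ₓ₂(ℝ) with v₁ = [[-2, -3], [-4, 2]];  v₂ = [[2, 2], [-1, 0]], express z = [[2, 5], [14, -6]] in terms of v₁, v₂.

z = -3v₁ - 2v₂

Work in coordinates with respect to the standard basis {E₁₁, E₁₂, E₂₁, E₂₂}.
Solve the system with v₁, v₂ as columns and z as the right-hand side.
Row-reducing the augmented matrix gives the unique coefficients (c₁, c₂) = (-3, -2).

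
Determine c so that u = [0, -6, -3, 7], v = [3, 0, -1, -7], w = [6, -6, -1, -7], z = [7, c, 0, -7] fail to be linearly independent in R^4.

The set is linearly dependent precisely when det[u; v; w; z] = 0.
The determinant works out to 84*c + 672.
This vanishes exactly when c = -8.

c = -8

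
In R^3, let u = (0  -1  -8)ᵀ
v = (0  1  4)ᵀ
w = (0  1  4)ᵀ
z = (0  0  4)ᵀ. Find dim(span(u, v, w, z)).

dim = 2

Put the 3×4 matrix [u|v|w|z] into echelon form.
Reduction leaves 2 leading entries, giving rank 2.
(With 4 elements in a 3-dimensional space the rank is at most 3.)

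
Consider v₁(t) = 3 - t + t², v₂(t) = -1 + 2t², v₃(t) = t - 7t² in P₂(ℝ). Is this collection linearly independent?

Write each element as a coordinate vector in ℝ³ using {1, t, t²}.
Form the 3×3 matrix with these as columns; its determinant is 0.
A zero determinant means the columns are linearly dependent.
Indeed v₁ + 3v₂ + v₃ = 0.

linearly dependent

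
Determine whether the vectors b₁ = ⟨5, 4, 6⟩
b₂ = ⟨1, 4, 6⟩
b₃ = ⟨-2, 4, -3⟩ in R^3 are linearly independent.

Form the 3×3 matrix with these as columns; its determinant is -144.
A nonzero determinant means the columns are linearly independent.

linearly independent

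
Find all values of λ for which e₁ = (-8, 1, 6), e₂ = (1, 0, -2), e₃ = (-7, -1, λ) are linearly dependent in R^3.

λ = 24

Place the vectors as rows of a 3×3 matrix; dependence ⇔ determinant zero.
The determinant works out to 24 - λ.
Solving 24 - λ = 0 yields λ = 24.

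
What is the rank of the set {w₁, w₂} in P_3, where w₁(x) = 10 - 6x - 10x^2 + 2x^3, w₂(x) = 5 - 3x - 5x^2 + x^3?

Represent each element by its coordinate vector in ℝ⁴.
Put the 4×2 matrix [w₁|w₂] into echelon form.
There is 1 pivot column, so rank = 1.

1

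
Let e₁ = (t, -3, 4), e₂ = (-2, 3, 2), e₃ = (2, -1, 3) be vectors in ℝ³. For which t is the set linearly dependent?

The vectors are dependent exactly when the determinant of the matrix with rows e₁, e₂, e₃ vanishes.
Cofactor expansion gives det = 11*t - 46.
Solving 11*t - 46 = 0 yields t = 46/11.

t = 46/11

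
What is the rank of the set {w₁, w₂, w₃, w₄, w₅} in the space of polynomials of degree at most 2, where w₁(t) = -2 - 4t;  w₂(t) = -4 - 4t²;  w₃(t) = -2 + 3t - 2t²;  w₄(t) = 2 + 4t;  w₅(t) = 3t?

3

Use coordinates relative to {1, t, t²}.
Form the matrix with w₁, w₂, w₃, w₄, w₅ as columns and reduce.
Exactly 3 pivots survive; hence the rank is 3.
(With 5 elements in a 3-dimensional space the rank is at most 3.)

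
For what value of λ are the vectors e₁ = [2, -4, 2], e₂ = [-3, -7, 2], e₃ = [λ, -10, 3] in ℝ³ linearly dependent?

The set is linearly dependent precisely when det[e₁; e₂; e₃] = 0.
The determinant works out to 6*λ + 22.
Setting this to zero gives λ = -11/3.

λ = -11/3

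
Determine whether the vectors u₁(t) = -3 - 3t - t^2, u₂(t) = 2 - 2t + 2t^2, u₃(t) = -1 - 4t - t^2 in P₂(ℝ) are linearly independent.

Take coordinates with respect to the standard basis {1, t, t^2}.
The matrix [u₁|u₂|u₃] has determinant -20.
A nonzero determinant means the columns are linearly independent.

linearly independent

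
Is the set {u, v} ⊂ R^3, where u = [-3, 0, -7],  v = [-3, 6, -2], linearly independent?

linearly independent

Place the vectors as rows of a 2×3 matrix and reduce to echelon form.
The reduction yields 2 nonzero rows, so the rank is 2.
Since rank = 2 (the number of vectors), the set is linearly independent.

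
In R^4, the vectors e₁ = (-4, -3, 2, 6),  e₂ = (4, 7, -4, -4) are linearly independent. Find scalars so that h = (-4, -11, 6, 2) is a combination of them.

Write h = α₁e₁ + α₂e₂ and equate components.
Row-reducing the augmented matrix gives the unique coefficients (α₁, α₂) = (-1, -2).

h = -e₁ - 2e₂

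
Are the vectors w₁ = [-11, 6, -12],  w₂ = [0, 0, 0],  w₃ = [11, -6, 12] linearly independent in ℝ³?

One of the vectors is the zero vector, so the set is linearly dependent.

linearly dependent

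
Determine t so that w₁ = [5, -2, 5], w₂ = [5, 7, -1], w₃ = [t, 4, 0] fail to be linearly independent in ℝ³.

t = 40/11

Dependence holds iff the 3×3 matrix [w₁ w₂ w₃] is singular.
The determinant works out to 120 - 33*t.
This vanishes exactly when t = 40/11.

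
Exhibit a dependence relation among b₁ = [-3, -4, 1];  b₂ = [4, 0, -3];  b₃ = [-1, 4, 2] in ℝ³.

b₁ + b₂ + b₃ = 0

Write the vectors as columns of a matrix and find a nonzero vector in its null space.
One solution (up to scaling) is (1, 1, 1).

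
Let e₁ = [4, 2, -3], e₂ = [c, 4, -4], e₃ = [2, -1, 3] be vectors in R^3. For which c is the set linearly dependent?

The vectors are dependent exactly when the determinant of the matrix with rows e₁, e₂, e₃ vanishes.
Cofactor expansion gives det = 40 - 3*c.
Setting this to zero gives c = 40/3.

c = 40/3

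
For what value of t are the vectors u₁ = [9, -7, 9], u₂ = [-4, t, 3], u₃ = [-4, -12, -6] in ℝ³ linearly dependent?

The vectors are dependent exactly when the determinant of the matrix with rows u₁, u₂, u₃ vanishes.
The determinant works out to 1008 - 18*t.
This vanishes exactly when t = 56.

t = 56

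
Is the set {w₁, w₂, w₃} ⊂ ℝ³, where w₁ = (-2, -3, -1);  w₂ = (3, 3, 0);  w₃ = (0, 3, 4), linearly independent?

linearly independent

Row-reduce the matrix whose columns are w₁, w₂, w₃.
The reduction yields 3 nonzero rows, so the rank is 3.
Since rank = 3 (the number of vectors), the set is linearly independent.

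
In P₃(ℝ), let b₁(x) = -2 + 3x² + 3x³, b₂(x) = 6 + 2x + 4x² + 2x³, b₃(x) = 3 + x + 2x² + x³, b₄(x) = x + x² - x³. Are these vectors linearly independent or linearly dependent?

linearly dependent

Write each element as a coordinate vector in ℝ⁴ using {1, x, …, x³}.
One vector is a scalar multiple of another, so the set is dependent.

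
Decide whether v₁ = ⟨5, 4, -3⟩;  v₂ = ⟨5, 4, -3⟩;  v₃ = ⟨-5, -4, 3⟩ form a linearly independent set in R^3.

Two of the vectors are equal, giving an immediate dependence.

linearly dependent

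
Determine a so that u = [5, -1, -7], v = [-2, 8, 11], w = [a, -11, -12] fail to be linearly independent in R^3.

The vectors are dependent exactly when the determinant of the matrix with rows u, v, w vanishes.
Cofactor expansion gives det = 45*a - 5.
This vanishes exactly when a = 1/9.

a = 1/9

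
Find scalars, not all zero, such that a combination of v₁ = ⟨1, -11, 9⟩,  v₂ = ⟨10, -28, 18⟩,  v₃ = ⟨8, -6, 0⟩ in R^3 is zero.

2v₁ - v₂ + v₃ = 0

Set up α₁v₁ + … + α₃v₃ = 0 and solve the homogeneous system.
One solution (up to scaling) is (2, -1, 1).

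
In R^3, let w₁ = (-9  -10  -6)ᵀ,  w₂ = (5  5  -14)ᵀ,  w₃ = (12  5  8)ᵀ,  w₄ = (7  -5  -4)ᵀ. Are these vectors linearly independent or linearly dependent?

There are 4 vectors in a 3-dimensional space, so they cannot be linearly independent.

linearly dependent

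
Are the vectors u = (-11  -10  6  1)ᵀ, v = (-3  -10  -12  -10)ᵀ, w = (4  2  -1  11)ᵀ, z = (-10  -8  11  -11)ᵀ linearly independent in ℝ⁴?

linearly independent

Form the 4×4 matrix with these as columns; its determinant is -8402.
A nonzero determinant means the columns are linearly independent.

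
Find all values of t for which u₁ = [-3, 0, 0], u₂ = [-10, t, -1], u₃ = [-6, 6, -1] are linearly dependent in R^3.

The vectors are dependent exactly when the determinant of the matrix with rows u₁, u₂, u₃ vanishes.
The determinant works out to 3*t - 18.
Solving 3*t - 18 = 0 yields t = 6.

t = 6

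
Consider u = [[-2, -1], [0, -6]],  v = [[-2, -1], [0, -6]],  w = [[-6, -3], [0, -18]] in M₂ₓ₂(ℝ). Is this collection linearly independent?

linearly dependent

Take coordinates with respect to the standard basis {E₁₁, E₁₂, E₂₁, E₂₂}.
Row-reduce the matrix whose columns are u, v, w.
The reduction yields 1 nonzero row, so the rank is 1.
Since rank 1 < 3, the set is linearly dependent.
Indeed u - v = 0.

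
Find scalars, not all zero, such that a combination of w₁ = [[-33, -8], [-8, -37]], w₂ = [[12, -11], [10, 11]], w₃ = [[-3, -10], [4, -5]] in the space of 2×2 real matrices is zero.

w₁ + 2w₂ - 3w₃ = 0

Take coordinates with respect to {E₁₁, E₁₂, E₂₁, E₂₂}.
Write the vectors as columns of a matrix and find a nonzero vector in its null space.
One solution (up to scaling) is (1, 2, -3).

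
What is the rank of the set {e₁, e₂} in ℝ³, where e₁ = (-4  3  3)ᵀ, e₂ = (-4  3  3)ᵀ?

1

Row-reduce the 2×3 matrix with these as rows.
Exactly 1 pivot survives; hence the rank is 1.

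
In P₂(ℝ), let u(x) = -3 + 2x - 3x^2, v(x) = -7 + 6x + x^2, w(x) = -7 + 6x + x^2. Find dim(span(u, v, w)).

dim = 2

Represent each element by its coordinate vector in ℝ³.
Row-reduce the 3×3 matrix with these as rows.
The echelon form has 2 nonzero rows, so the rank is 2.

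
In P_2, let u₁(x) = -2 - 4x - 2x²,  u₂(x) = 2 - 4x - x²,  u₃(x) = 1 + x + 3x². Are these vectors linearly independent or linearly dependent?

linearly independent

Write each element as a coordinate vector in ℝ³ using {1, x, x²}.
Form the 3×3 matrix with these as columns; its determinant is 38.
A nonzero determinant means the columns are linearly independent.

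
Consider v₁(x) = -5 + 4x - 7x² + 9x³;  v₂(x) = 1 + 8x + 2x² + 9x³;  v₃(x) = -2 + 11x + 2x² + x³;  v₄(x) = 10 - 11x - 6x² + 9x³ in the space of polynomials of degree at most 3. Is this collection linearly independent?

linearly independent

Write each element as a coordinate vector in ℝ⁴ using {1, x, …, x³}.
Form the 4×4 matrix with these as columns; its determinant is 6698.
A nonzero determinant means the columns are linearly independent.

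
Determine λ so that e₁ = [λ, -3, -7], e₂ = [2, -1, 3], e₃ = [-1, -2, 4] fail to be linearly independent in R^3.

λ = -34

The set is linearly dependent precisely when det[e₁; e₂; e₃] = 0.
Expanding, det = 2*λ + 68.
Solving 2*λ + 68 = 0 yields λ = -34.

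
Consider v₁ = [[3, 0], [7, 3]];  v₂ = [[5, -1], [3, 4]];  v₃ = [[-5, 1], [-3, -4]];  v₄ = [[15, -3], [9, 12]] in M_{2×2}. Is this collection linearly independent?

Write each element as a coordinate vector in ℝ⁴ using {E₁₁, E₁₂, E₂₁, E₂₂}.
One vector is a scalar multiple of another, so the set is dependent.

linearly dependent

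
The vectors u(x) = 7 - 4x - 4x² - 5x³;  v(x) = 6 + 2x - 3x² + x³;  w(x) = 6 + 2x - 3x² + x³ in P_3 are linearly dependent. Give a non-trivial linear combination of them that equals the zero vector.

v - w = 0

Pass to coordinate vectors relative to the basis {1, x, …, x³}.
Set up α₁u + … + α₃w = 0 and solve the homogeneous system.
The free variable yields coefficients (0, 1, -1) (any nonzero multiple also works).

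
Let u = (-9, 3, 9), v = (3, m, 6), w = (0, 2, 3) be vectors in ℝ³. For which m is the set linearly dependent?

The vectors are dependent exactly when the determinant of the matrix with rows u, v, w vanishes.
The determinant works out to 135 - 27*m.
Solving 135 - 27*m = 0 yields m = 5.

m = 5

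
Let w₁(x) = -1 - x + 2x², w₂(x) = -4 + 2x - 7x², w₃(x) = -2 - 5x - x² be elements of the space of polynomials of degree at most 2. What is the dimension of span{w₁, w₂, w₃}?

dim = 3

Pass to coordinate vectors with respect to the basis {1, x, x²}.
Apply Gaussian elimination to the matrix whose rows are w₁, w₂, w₃.
Reduction leaves 3 leading entries, giving rank 3.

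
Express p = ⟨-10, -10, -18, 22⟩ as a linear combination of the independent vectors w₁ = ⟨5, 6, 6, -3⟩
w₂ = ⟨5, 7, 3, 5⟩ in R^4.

Solve the system with w₁, w₂ as columns and p as the right-hand side.
The system has the unique solution (c₁, c₂) = (-4, 2).

p = -4w₁ + 2w₂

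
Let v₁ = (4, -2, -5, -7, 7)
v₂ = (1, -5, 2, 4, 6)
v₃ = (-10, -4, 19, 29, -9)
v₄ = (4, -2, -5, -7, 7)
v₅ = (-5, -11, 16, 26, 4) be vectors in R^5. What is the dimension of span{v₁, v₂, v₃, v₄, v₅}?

Form the matrix with v₁, v₂, v₃, v₄, v₅ as columns and reduce.
Reduction leaves 2 leading entries, giving rank 2.

dim = 2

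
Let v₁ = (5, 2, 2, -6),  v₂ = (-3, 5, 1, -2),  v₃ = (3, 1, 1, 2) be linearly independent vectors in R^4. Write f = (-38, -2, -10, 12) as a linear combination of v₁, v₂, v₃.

f = -4v₁ + 2v₂ - 4v₃

Since v₁, v₂, v₃ are independent, the coefficients expressing f are uniquely determined by a linear system.
The system has the unique solution (c₁, c₂, c₃) = (-4, 2, -4).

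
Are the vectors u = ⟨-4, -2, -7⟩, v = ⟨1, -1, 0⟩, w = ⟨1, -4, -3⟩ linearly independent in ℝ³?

linearly independent

Row-reduce the matrix whose columns are u, v, w.
The reduction yields 3 nonzero rows, so the rank is 3.
Since rank = 3 (the number of vectors), the set is linearly independent.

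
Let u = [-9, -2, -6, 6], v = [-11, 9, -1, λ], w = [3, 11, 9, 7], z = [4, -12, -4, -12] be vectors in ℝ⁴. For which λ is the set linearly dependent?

λ = 16

The set is linearly dependent precisely when det[u; v; w; z] = 0.
The determinant works out to 3072 - 192*λ.
This vanishes exactly when λ = 16.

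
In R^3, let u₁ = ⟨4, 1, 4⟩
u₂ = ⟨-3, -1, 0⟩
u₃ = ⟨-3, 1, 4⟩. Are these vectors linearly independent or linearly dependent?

The matrix [u₁|u₂|u₃] has determinant -28.
A nonzero determinant means the columns are linearly independent.

linearly independent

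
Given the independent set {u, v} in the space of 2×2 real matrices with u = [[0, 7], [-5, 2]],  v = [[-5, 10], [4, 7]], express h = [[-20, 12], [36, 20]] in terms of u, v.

Identify each element with its coordinate vector in ℝ⁴ via {E₁₁, E₁₂, E₂₁, E₂₂}.
Set up the augmented matrix [u | v | h] and row-reduce.
Row-reducing the augmented matrix gives the unique coefficients (α₁, α₂) = (-4, 4).

h = -4u + 4v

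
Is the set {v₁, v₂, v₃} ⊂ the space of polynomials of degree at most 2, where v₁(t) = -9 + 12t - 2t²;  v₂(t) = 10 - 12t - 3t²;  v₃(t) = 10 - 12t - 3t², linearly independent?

Take coordinates with respect to the standard basis {1, t, t²}.
Two of the vectors are equal, giving an immediate dependence.

linearly dependent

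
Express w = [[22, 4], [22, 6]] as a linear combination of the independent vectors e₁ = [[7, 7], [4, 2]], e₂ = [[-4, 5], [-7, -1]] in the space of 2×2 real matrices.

w = 2e₁ - 2e₂

Work in coordinates with respect to the standard basis {E₁₁, E₁₂, E₂₁, E₂₂}.
Write w = c₁e₁ + c₂e₂ and equate components.
Back-substitution yields (c₁, c₂) = (2, -2).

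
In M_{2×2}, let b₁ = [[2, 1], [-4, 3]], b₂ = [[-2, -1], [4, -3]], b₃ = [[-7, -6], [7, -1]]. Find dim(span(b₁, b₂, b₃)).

Pass to coordinate vectors with respect to the basis {E₁₁, E₁₂, E₂₁, E₂₂}.
Row-reduce the 3×4 matrix with these as rows.
There are 2 pivot columns, so rank = 2.

2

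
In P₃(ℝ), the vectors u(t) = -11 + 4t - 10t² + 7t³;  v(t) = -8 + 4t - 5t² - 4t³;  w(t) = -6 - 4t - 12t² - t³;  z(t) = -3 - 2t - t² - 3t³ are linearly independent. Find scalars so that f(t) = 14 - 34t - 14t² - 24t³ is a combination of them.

f = -3u - v + 4w + z

Identify each element with its coordinate vector in ℝ⁴ via {1, t, …, t³}.
Solve the system with u, v, w, z as columns and f as the right-hand side.
The system has the unique solution (a₁, …, a₄) = (-3, -1, 4, 1).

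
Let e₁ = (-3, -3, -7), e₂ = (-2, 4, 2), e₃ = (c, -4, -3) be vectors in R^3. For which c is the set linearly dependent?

c = 13/11

The set is linearly dependent precisely when det[e₁; e₂; e₃] = 0.
Cofactor expansion gives det = 22*c - 26.
Solving 22*c - 26 = 0 yields c = 13/11.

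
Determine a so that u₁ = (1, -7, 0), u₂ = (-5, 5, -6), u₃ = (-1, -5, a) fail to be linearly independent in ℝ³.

a = -12/5

Dependence holds iff the 3×3 matrix [u₁ u₂ u₃] is singular.
Cofactor expansion gives det = -30*a - 72.
Setting this to zero gives a = -12/5.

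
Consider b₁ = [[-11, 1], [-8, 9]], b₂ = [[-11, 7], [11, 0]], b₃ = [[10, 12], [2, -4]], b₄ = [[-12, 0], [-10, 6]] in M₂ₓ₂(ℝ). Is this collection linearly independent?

linearly independent

Take coordinates with respect to the standard basis {E₁₁, E₁₂, E₂₁, E₂₂}.
Place the vectors as rows of a 4×4 matrix and reduce to echelon form.
The reduction yields 4 nonzero rows, so the rank is 4.
Since rank = 4 (the number of vectors), the set is linearly independent.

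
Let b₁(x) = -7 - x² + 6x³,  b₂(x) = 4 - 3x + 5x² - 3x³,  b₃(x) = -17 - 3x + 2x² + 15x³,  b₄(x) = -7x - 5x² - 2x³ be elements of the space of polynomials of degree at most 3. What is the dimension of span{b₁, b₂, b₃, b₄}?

Pass to coordinate vectors with respect to the basis {1, x, …, x³}.
Form the matrix with b₁, b₂, b₃, b₄ as columns and reduce.
The echelon form has 3 nonzero rows, so the rank is 3.

3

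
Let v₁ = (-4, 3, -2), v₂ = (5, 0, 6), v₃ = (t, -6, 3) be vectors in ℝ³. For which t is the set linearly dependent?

t = 43/6

The set is linearly dependent precisely when det[v₁; v₂; v₃] = 0.
Cofactor expansion gives det = 18*t - 129.
Solving 18*t - 129 = 0 yields t = 43/6.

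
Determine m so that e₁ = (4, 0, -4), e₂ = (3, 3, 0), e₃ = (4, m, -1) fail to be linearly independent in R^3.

m = 3

Dependence holds iff the 3×3 matrix [e₁ e₂ e₃] is singular.
Expanding, det = 36 - 12*m.
This vanishes exactly when m = 3.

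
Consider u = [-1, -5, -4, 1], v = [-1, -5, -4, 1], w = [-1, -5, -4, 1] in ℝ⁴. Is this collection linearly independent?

Two of the vectors are equal, giving an immediate dependence.

linearly dependent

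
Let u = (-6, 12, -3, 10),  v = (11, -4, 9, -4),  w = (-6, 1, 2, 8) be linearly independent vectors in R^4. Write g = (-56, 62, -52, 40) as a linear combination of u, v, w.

g = 4u - 4v - 2w

Write g = α₁u + … + α₃w and equate components.
The system has the unique solution (α₁, α₂, α₃) = (4, -4, -2).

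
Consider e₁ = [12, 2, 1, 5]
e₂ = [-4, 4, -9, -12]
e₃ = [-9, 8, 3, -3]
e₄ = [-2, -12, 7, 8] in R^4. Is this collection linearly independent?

linearly independent

The matrix [e₁|e₂|e₃|e₄] has determinant -2676.
A nonzero determinant means the columns are linearly independent.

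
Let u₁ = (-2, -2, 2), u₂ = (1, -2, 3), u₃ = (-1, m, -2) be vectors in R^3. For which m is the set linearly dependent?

Dependence holds iff the 3×3 matrix [u₁ u₂ u₃] is singular.
The determinant works out to 8*m - 10.
Setting this to zero gives m = 5/4.

m = 5/4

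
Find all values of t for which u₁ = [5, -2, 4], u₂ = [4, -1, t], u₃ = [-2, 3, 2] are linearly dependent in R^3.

The vectors are dependent exactly when the determinant of the matrix with rows u₁, u₂, u₃ vanishes.
Expanding, det = 46 - 11*t.
This vanishes exactly when t = 46/11.

t = 46/11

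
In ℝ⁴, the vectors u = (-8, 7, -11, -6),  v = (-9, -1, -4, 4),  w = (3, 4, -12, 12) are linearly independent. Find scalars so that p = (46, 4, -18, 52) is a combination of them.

Write p = a₁u + … + a₃w and equate components.
Row-reducing the augmented matrix gives the unique coefficients (a₁, a₂, a₃) = (-2, -2, 4).

p = -2u - 2v + 4w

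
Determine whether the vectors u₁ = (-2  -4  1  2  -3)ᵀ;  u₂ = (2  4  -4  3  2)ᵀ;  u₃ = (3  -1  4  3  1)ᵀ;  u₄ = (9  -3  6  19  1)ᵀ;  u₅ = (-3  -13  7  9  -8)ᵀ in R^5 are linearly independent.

Form the 5×5 matrix with these as columns; its determinant is 0.
A zero determinant means the columns are linearly dependent.
Indeed 2u₁ + 2u₂ + 3u₃ - u₄ = 0.

linearly dependent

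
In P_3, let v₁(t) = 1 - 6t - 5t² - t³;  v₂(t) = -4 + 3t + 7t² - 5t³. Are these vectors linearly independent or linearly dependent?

linearly independent

Take coordinates with respect to the standard basis {1, t, …, t³}.
Row-reduce the matrix whose columns are v₁, v₂.
The reduction yields 2 nonzero rows, so the rank is 2.
Since rank = 2 (the number of vectors), the set is linearly independent.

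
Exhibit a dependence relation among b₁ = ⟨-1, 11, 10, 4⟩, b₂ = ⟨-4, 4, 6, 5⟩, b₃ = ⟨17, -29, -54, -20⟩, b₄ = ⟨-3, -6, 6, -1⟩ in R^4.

Solve the homogeneous system with b₁, b₂, b₃, b₄ as columns by row-reducing the coefficient matrix.
The free variable yields coefficients (3, 2, 1, 2) (any nonzero multiple also works).

3b₁ + 2b₂ + b₃ + 2b₄ = 0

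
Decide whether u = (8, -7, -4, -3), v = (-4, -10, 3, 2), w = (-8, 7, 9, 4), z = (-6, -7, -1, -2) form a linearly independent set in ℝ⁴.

linearly independent

Form the 4×4 matrix with these as columns; its determinant is 2010.
A nonzero determinant means the columns are linearly independent.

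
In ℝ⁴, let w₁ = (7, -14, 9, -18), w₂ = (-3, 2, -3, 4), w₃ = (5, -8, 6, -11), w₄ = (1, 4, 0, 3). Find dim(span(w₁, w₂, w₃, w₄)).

2

Row-reduce the 4×4 matrix with these as rows.
Exactly 2 pivots survive; hence the rank is 2.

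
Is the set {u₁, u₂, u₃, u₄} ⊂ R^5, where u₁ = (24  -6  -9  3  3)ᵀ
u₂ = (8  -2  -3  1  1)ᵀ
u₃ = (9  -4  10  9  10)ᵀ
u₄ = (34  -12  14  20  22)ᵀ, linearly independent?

linearly dependent

One vector is a scalar multiple of another, so the set is dependent.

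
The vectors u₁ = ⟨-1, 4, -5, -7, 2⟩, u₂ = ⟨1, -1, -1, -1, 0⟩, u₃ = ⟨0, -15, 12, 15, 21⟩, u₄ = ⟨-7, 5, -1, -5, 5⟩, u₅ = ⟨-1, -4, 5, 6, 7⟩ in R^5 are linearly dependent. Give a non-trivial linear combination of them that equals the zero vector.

Row-reduce the matrix with u₁, u₂, u₃, u₄, u₅ as columns; the null space gives the coefficients.
A generator of the null space is (0, 3, -1, 0, 3).

3u₂ - u₃ + 3u₅ = 0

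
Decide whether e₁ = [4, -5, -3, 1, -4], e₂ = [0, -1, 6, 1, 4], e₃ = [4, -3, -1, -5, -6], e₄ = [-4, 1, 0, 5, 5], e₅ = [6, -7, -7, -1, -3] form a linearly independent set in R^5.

The matrix [e₁|e₂|e₃|e₄|e₅] has determinant 1888.
A nonzero determinant means the columns are linearly independent.

linearly independent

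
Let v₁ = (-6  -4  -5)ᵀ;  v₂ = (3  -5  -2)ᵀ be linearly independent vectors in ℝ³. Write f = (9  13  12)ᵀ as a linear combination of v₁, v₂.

Write f = α₁v₁ + α₂v₂ and equate components.
The system has the unique solution (α₁, α₂) = (-2, -1).

f = -2v₁ - v₂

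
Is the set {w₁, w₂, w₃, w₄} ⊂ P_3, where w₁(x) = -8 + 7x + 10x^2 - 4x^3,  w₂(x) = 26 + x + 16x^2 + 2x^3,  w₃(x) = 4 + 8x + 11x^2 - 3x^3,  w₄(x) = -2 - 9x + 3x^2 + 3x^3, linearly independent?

linearly dependent

Take coordinates with respect to the standard basis {1, x, …, x^3}.
Row-reduce the matrix whose columns are w₁, w₂, w₃, w₄.
The reduction yields 3 nonzero rows, so the rank is 3.
Since rank 3 < 4, the set is linearly dependent.
Indeed 2w₁ + w₂ - 3w₃ - w₄ = 0.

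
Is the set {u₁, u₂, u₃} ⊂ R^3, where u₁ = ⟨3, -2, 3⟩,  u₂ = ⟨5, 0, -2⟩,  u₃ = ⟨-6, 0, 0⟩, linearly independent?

Form the 3×3 matrix with these as columns; its determinant is -24.
A nonzero determinant means the columns are linearly independent.

linearly independent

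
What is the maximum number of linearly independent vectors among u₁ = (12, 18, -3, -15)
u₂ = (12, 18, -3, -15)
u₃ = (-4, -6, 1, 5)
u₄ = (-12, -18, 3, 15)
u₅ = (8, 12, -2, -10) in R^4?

Apply Gaussian elimination to the matrix whose rows are u₁, u₂, u₃, u₄, u₅.
The echelon form has 1 nonzero row, so the rank is 1.
(With 5 elements in a 4-dimensional space the rank is at most 4.)

1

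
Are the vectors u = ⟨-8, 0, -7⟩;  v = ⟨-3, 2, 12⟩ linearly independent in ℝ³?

Row-reduce the matrix whose columns are u, v.
The reduction yields 2 nonzero rows, so the rank is 2.
Since rank = 2 (the number of vectors), the set is linearly independent.

linearly independent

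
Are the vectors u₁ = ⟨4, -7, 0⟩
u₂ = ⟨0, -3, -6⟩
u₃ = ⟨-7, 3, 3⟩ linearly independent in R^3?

linearly independent

Row-reduce the matrix whose columns are u₁, u₂, u₃.
The reduction yields 3 nonzero rows, so the rank is 3.
Since rank = 3 (the number of vectors), the set is linearly independent.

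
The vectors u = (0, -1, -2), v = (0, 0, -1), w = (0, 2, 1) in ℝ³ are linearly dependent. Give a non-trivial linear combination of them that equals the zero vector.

Write the vectors as columns of a matrix and find a nonzero vector in its null space.
One solution (up to scaling) is (2, -3, 1).

2u - 3v + w = 0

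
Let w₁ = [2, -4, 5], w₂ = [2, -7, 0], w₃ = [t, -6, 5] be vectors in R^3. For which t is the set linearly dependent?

Dependence holds iff the 3×3 matrix [w₁ w₂ w₃] is singular.
The determinant works out to 35*t - 90.
Solving 35*t - 90 = 0 yields t = 18/7.

t = 18/7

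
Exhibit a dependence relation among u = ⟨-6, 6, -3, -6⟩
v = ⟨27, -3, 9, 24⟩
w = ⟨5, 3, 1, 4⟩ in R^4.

Row-reduce the matrix with u, v, w as columns; the null space gives the coefficients.
One solution (up to scaling) is (2, 1, -3).

2u + v - 3w = 0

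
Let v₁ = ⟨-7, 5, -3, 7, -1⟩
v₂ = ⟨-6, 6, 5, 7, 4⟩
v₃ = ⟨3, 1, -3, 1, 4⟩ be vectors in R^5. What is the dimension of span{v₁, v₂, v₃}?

Row-reduce the 3×5 matrix with these as rows.
There are 3 pivot columns, so rank = 3.

3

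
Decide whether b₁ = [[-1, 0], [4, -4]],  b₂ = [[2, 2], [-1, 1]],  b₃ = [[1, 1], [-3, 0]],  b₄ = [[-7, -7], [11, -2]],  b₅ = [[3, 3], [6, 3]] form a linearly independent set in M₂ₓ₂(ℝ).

linearly dependent

Take coordinates with respect to the standard basis {E₁₁, E₁₂, E₂₁, E₂₂}.
There are 5 vectors in a 4-dimensional space, so they cannot be linearly independent.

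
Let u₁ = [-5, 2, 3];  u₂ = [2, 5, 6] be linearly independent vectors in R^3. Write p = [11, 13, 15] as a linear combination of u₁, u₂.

Set up the augmented matrix [u₁ | u₂ | p] and row-reduce.
Row-reducing the augmented matrix gives the unique coefficients (α₁, α₂) = (-1, 3).

p = -u₁ + 3u₂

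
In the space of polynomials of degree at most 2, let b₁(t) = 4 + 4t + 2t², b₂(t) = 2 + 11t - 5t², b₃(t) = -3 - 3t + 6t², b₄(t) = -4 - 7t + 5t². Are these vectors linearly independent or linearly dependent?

linearly dependent

Take coordinates with respect to the standard basis {1, t, t²}.
There are 4 vectors in a 3-dimensional space, so they cannot be linearly independent.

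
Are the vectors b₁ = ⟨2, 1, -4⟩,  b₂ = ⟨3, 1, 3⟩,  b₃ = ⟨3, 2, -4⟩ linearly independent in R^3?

linearly independent

Place the vectors as rows of a 3×3 matrix and reduce to echelon form.
The reduction yields 3 nonzero rows, so the rank is 3.
Since rank = 3 (the number of vectors), the set is linearly independent.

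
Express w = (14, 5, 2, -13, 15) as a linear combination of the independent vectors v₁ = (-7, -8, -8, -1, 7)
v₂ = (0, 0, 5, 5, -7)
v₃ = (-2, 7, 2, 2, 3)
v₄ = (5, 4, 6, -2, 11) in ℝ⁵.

w = -v₁ - 2v₂ - v₃ + v₄

Since v₁, v₂, v₃, v₄ are independent, the coefficients expressing w are uniquely determined by a linear system.
Row-reducing the augmented matrix gives the unique coefficients (a₁, …, a₄) = (-1, -2, -1, 1).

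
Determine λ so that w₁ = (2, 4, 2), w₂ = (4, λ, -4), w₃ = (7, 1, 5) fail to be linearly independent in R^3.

Dependence holds iff the 3×3 matrix [w₁ w₂ w₃] is singular.
The determinant works out to -4*λ - 176.
Setting this to zero gives λ = -44.

λ = -44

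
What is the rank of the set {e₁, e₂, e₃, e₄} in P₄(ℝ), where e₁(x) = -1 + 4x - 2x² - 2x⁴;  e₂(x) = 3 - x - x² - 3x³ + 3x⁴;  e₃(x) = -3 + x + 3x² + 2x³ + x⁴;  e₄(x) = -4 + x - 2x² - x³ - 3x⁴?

Use coordinates relative to {1, x, …, x⁴}.
Apply Gaussian elimination to the matrix whose rows are e₁, e₂, e₃, e₄.
There are 4 pivot columns, so rank = 4.

4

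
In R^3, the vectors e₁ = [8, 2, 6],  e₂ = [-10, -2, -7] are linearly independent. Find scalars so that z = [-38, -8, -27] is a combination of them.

z = -e₁ + 3e₂

Since e₁, e₂ are independent, the coefficients expressing z are uniquely determined by a linear system.
The system has the unique solution (c₁, c₂) = (-1, 3).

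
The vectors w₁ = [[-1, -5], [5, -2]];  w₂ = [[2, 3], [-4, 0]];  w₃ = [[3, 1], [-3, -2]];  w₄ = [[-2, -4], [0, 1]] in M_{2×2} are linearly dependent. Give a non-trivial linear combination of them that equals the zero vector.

Write each element as a vector in ℝ⁴ using {E₁₁, E₁₂, E₂₁, E₂₂}.
Solve the homogeneous system with w₁, w₂, w₃, w₄ as columns by row-reducing the coefficient matrix.
A generator of the null space is (1, 2, -1, 0).

w₁ + 2w₂ - w₃ = 0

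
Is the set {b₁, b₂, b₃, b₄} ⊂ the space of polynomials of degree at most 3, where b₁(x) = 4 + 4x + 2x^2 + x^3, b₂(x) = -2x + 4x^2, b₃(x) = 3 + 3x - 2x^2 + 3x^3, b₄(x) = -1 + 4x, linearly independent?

linearly independent

Take coordinates with respect to the standard basis {1, x, …, x^3}.
The matrix [b₁|b₂|b₃|b₄] has determinant 196.
A nonzero determinant means the columns are linearly independent.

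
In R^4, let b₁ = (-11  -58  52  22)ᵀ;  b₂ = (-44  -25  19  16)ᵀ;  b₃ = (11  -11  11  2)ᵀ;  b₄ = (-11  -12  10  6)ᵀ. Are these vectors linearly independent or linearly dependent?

Row-reduce the matrix whose columns are b₁, b₂, b₃, b₄.
The reduction yields 2 nonzero rows, so the rank is 2.
Since rank 2 < 4, the set is linearly dependent.

linearly dependent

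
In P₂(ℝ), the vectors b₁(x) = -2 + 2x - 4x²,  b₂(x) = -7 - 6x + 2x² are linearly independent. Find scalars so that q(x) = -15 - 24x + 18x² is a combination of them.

Identify each element with its coordinate vector in ℝ³ via {1, x, x²}.
Since b₁, b₂ are independent, the coefficients expressing q are uniquely determined by a linear system.
Row-reducing the augmented matrix gives the unique coefficients (c₁, c₂) = (-3, 3).

q = -3b₁ + 3b₂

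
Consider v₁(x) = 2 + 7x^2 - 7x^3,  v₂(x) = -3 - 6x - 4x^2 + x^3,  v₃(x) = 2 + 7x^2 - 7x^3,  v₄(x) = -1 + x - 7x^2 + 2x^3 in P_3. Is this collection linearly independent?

Take coordinates with respect to the standard basis {1, x, …, x^3}.
Two of the vectors are equal, giving an immediate dependence.

linearly dependent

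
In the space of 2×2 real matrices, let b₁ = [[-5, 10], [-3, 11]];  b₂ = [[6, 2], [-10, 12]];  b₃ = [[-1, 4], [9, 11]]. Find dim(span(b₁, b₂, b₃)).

dim = 3

Pass to coordinate vectors with respect to the basis {E₁₁, E₁₂, E₂₁, E₂₂}.
Apply Gaussian elimination to the matrix whose rows are b₁, b₂, b₃.
The echelon form has 3 nonzero rows, so the rank is 3.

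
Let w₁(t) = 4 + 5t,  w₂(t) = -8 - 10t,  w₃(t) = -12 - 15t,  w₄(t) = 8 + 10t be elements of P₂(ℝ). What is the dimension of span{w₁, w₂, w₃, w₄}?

1

Use coordinates relative to {1, t, t²}.
Row-reduce the 4×3 matrix with these as rows.
The echelon form has 1 nonzero row, so the rank is 1.
(With 4 elements in a 3-dimensional space the rank is at most 3.)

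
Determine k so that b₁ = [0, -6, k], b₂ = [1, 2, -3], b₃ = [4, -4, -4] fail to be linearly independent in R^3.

k = 4

The vectors are dependent exactly when the determinant of the matrix with rows b₁, b₂, b₃ vanishes.
The determinant works out to 48 - 12*k.
This vanishes exactly when k = 4.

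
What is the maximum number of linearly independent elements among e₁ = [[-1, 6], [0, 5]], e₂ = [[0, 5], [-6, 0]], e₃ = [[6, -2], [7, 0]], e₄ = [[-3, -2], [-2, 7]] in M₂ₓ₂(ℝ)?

Pass to coordinate vectors with respect to the basis {E₁₁, E₁₂, E₂₁, E₂₂}.
Row-reduce the 4×4 matrix with these as rows.
Reduction leaves 4 leading entries, giving rank 4.

4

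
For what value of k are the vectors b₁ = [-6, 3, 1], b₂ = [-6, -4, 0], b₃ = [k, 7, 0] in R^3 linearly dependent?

Dependence holds iff the 3×3 matrix [b₁ b₂ b₃] is singular.
Expanding, det = 4*k - 42.
This vanishes exactly when k = 21/2.

k = 21/2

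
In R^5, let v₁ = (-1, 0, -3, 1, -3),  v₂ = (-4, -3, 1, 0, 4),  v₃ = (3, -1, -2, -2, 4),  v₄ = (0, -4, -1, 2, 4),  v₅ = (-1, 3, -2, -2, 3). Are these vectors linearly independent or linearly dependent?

Form the 5×5 matrix with these as columns; its determinant is -1511.
A nonzero determinant means the columns are linearly independent.

linearly independent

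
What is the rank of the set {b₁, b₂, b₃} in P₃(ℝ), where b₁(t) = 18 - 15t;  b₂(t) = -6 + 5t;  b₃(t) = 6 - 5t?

Pass to coordinate vectors with respect to the basis {1, t, …, t³}.
Put the 4×3 matrix [b₁|b₂|b₃] into echelon form.
There is 1 pivot column, so rank = 1.

1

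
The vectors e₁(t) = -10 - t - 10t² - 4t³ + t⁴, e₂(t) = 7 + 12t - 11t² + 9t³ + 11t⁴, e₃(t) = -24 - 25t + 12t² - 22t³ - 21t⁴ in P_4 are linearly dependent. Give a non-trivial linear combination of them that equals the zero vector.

Take coordinates with respect to {1, t, …, t⁴}.
Set up α₁e₁ + … + α₃e₃ = 0 and solve the homogeneous system.
One solution (up to scaling) is (1, -2, -1).

e₁ - 2e₂ - e₃ = 0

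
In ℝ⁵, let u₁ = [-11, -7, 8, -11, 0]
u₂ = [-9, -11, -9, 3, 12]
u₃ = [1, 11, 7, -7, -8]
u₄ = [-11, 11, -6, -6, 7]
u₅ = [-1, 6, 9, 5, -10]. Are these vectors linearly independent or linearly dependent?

linearly independent

Place the vectors as rows of a 5×5 matrix and reduce to echelon form.
The reduction yields 5 nonzero rows, so the rank is 5.
Since rank = 5 (the number of vectors), the set is linearly independent.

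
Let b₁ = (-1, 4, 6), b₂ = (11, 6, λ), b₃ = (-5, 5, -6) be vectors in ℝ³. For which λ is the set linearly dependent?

The set is linearly dependent precisely when det[b₁; b₂; b₃] = 0.
Expanding, det = 810 - 15*λ.
This vanishes exactly when λ = 54.

λ = 54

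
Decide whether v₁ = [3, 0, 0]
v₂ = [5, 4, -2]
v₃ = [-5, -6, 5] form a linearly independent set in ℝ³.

The matrix [v₁|v₂|v₃] has determinant 24.
A nonzero determinant means the columns are linearly independent.

linearly independent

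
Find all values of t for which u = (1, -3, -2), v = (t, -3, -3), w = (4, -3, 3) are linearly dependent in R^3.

Dependence holds iff the 3×3 matrix [u v w] is singular.
Expanding, det = 15*t - 6.
Solving 15*t - 6 = 0 yields t = 2/5.

t = 2/5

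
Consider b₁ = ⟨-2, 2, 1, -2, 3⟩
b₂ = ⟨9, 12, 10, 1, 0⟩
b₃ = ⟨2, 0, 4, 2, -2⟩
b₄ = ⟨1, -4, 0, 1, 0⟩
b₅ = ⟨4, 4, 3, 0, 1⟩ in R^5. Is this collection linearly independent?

linearly dependent

Row-reduce the matrix whose columns are b₁, b₂, b₃, b₄, b₅.
The reduction yields 4 nonzero rows, so the rank is 4.
Since rank 4 < 5, the set is linearly dependent.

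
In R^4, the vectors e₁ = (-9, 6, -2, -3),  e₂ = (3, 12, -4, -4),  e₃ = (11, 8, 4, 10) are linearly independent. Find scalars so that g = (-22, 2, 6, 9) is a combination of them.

g = 3e₁ - 2e₂ + e₃

Solve the system with e₁, e₂, e₃ as columns and g as the right-hand side.
Back-substitution yields (c₁, c₂, c₃) = (3, -2, 1).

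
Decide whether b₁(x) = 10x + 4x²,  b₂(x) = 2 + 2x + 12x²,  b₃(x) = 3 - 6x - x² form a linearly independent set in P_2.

Take coordinates with respect to the standard basis {1, x, x²}.
The matrix [b₁|b₂|b₃] has determinant 308.
A nonzero determinant means the columns are linearly independent.

linearly independent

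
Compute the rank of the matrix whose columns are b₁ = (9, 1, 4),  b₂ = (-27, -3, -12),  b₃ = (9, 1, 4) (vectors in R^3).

Form the matrix with b₁, b₂, b₃ as columns and reduce.
Reduction leaves 1 leading entry, giving rank 1.

rank 1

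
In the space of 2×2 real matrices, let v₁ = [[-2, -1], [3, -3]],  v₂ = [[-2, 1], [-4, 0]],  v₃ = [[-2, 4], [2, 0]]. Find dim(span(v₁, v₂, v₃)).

3

Use coordinates relative to {E₁₁, E₁₂, E₂₁, E₂₂}.
Form the matrix with v₁, v₂, v₃ as columns and reduce.
Exactly 3 pivots survive; hence the rank is 3.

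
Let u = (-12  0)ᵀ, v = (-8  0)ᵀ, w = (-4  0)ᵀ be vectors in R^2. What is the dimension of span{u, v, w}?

Apply Gaussian elimination to the matrix whose rows are u, v, w.
Exactly 1 pivot survives; hence the rank is 1.
(With 3 elements in a 2-dimensional space the rank is at most 2.)

dim = 1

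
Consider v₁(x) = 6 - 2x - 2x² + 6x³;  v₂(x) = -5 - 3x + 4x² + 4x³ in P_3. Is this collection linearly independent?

linearly independent

Take coordinates with respect to the standard basis {1, x, …, x³}.
Place the vectors as rows of a 2×4 matrix and reduce to echelon form.
The reduction yields 2 nonzero rows, so the rank is 2.
Since rank = 2 (the number of vectors), the set is linearly independent.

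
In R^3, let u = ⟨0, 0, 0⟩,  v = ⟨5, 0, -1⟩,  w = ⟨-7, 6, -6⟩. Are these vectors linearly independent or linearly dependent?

One of the vectors is the zero vector, so the set is linearly dependent.

linearly dependent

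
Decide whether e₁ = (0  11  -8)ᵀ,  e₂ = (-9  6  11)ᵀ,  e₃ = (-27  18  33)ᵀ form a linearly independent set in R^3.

linearly dependent

One vector is a scalar multiple of another, so the set is dependent.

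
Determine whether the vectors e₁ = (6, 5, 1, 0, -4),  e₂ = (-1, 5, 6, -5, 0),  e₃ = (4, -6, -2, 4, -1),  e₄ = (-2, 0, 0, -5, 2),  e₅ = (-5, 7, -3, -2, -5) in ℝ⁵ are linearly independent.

The matrix [e₁|e₂|e₃|e₄|e₅] has determinant 6529.
A nonzero determinant means the columns are linearly independent.

linearly independent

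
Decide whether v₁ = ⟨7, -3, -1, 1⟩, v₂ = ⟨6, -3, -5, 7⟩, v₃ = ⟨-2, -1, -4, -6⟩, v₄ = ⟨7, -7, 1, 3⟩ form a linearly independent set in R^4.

linearly independent

The matrix [v₁|v₂|v₃|v₄] has determinant -1676.
A nonzero determinant means the columns are linearly independent.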